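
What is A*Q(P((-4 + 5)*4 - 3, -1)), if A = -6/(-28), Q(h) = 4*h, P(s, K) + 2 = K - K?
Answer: -12/7 ≈ -1.7143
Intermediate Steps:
P(s, K) = -2 (P(s, K) = -2 + (K - K) = -2 + 0 = -2)
A = 3/14 (A = -6*(-1/28) = 3/14 ≈ 0.21429)
A*Q(P((-4 + 5)*4 - 3, -1)) = 3*(4*(-2))/14 = (3/14)*(-8) = -12/7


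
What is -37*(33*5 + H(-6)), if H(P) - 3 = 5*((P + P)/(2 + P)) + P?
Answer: -6549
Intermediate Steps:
H(P) = 3 + P + 10*P/(2 + P) (H(P) = 3 + (5*((P + P)/(2 + P)) + P) = 3 + (5*((2*P)/(2 + P)) + P) = 3 + (5*(2*P/(2 + P)) + P) = 3 + (10*P/(2 + P) + P) = 3 + (P + 10*P/(2 + P)) = 3 + P + 10*P/(2 + P))
-37*(33*5 + H(-6)) = -37*(33*5 + (6 + (-6)**2 + 15*(-6))/(2 - 6)) = -37*(165 + (6 + 36 - 90)/(-4)) = -37*(165 - 1/4*(-48)) = -37*(165 + 12) = -37*177 = -6549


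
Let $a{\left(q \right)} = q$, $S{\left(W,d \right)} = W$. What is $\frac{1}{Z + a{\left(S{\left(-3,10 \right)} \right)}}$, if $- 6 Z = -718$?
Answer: $\frac{3}{350} \approx 0.0085714$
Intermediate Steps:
$Z = \frac{359}{3}$ ($Z = \left(- \frac{1}{6}\right) \left(-718\right) = \frac{359}{3} \approx 119.67$)
$\frac{1}{Z + a{\left(S{\left(-3,10 \right)} \right)}} = \frac{1}{\frac{359}{3} - 3} = \frac{1}{\frac{350}{3}} = \frac{3}{350}$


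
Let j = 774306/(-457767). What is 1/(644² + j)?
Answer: 50863/21094631134 ≈ 2.4112e-6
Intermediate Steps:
j = -86034/50863 (j = 774306*(-1/457767) = -86034/50863 ≈ -1.6915)
1/(644² + j) = 1/(644² - 86034/50863) = 1/(414736 - 86034/50863) = 1/(21094631134/50863) = 50863/21094631134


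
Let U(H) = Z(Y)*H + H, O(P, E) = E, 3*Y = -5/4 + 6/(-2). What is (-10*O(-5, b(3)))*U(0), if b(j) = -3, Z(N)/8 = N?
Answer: 0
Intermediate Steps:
Y = -17/12 (Y = (-5/4 + 6/(-2))/3 = (-5*1/4 + 6*(-1/2))/3 = (-5/4 - 3)/3 = (1/3)*(-17/4) = -17/12 ≈ -1.4167)
Z(N) = 8*N
U(H) = -31*H/3 (U(H) = (8*(-17/12))*H + H = -34*H/3 + H = -31*H/3)
(-10*O(-5, b(3)))*U(0) = (-10*(-3))*(-31/3*0) = 30*0 = 0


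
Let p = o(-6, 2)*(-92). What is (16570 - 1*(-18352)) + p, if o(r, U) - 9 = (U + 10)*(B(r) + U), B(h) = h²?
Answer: -7858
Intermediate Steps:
o(r, U) = 9 + (10 + U)*(U + r²) (o(r, U) = 9 + (U + 10)*(r² + U) = 9 + (10 + U)*(U + r²))
p = -42780 (p = (9 + 2² + 10*2 + 10*(-6)² + 2*(-6)²)*(-92) = (9 + 4 + 20 + 10*36 + 2*36)*(-92) = (9 + 4 + 20 + 360 + 72)*(-92) = 465*(-92) = -42780)
(16570 - 1*(-18352)) + p = (16570 - 1*(-18352)) - 42780 = (16570 + 18352) - 42780 = 34922 - 42780 = -7858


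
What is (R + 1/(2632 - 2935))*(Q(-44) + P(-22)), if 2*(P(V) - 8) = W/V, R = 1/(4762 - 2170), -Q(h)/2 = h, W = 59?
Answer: -3177895/11518848 ≈ -0.27589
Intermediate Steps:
Q(h) = -2*h
R = 1/2592 ≈ 0.00038580
P(V) = 8 + 59/(2*V) (P(V) = 8 + (59/V)/2 = 8 + 59/(2*V))
(R + 1/(2632 - 2935))*(Q(-44) + P(-22)) = (1/2592 + 1/(2632 - 2935))*(-2*(-44) + (8 + (59/2)/(-22))) = (1/2592 + 1/(-303))*(88 + (8 + (59/2)*(-1/22))) = (1/2592 - 1/303)*(88 + (8 - 59/44)) = -763*(88 + 293/44)/261792 = -763/261792*4165/44 = -3177895/11518848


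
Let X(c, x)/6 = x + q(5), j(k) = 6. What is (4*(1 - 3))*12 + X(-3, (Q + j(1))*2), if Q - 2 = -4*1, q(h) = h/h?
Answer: -42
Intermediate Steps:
q(h) = 1
Q = -2 (Q = 2 - 4*1 = 2 - 4 = -2)
X(c, x) = 6 + 6*x (X(c, x) = 6*(x + 1) = 6*(1 + x) = 6 + 6*x)
(4*(1 - 3))*12 + X(-3, (Q + j(1))*2) = (4*(1 - 3))*12 + (6 + 6*((-2 + 6)*2)) = (4*(-2))*12 + (6 + 6*(4*2)) = -8*12 + (6 + 6*8) = -96 + (6 + 48) = -96 + 54 = -42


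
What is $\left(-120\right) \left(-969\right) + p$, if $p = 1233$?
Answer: $117513$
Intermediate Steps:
$\left(-120\right) \left(-969\right) + p = \left(-120\right) \left(-969\right) + 1233 = 116280 + 1233 = 117513$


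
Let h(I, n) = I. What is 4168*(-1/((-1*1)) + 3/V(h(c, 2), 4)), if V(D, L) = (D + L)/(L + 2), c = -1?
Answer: 29176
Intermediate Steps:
V(D, L) = (D + L)/(2 + L)
4168*(-1/((-1*1)) + 3/V(h(c, 2), 4)) = 4168*(-1/((-1*1)) + 3/(((-1 + 4)/(2 + 4)))) = 4168*(-1/(-1) + 3/((3/6))) = 4168*(-1*(-1) + 3/(((⅙)*3))) = 4168*(1 + 3/(½)) = 4168*(1 + 3*2) = 4168*(1 + 6) = 4168*7 = 29176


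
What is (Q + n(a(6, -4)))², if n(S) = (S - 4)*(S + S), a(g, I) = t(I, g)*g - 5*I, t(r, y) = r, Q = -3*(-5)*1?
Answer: 6241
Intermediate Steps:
Q = 15 (Q = 15*1 = 15)
a(g, I) = -5*I + I*g (a(g, I) = I*g - 5*I = -5*I + I*g)
n(S) = 2*S*(-4 + S) (n(S) = (-4 + S)*(2*S) = 2*S*(-4 + S))
(Q + n(a(6, -4)))² = (15 + 2*(-4*(-5 + 6))*(-4 - 4*(-5 + 6)))² = (15 + 2*(-4*1)*(-4 - 4*1))² = (15 + 2*(-4)*(-4 - 4))² = (15 + 2*(-4)*(-8))² = (15 + 64)² = 79² = 6241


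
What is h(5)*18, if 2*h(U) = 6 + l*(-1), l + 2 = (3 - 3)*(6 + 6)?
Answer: 72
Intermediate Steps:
l = -2 (l = -2 + (3 - 3)*(6 + 6) = -2 + 0*12 = -2 + 0 = -2)
h(U) = 4 (h(U) = (6 - 2*(-1))/2 = (6 + 2)/2 = (½)*8 = 4)
h(5)*18 = 4*18 = 72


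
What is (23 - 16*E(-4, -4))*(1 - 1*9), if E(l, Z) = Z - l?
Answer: -184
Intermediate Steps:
(23 - 16*E(-4, -4))*(1 - 1*9) = (23 - 16*(-4 - 1*(-4)))*(1 - 1*9) = (23 - 16*(-4 + 4))*(1 - 9) = (23 - 16*0)*(-8) = (23 + 0)*(-8) = 23*(-8) = -184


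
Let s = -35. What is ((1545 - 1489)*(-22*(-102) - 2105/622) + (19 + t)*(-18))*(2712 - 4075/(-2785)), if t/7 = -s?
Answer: 56745009944108/173227 ≈ 3.2758e+8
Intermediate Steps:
t = 245 (t = 7*(-1*(-35)) = 7*35 = 245)
((1545 - 1489)*(-22*(-102) - 2105/622) + (19 + t)*(-18))*(2712 - 4075/(-2785)) = ((1545 - 1489)*(-22*(-102) - 2105/622) + (19 + 245)*(-18))*(2712 - 4075/(-2785)) = (56*(2244 - 2105*1/622) + 264*(-18))*(2712 - 4075*(-1/2785)) = (56*(2244 - 2105/622) - 4752)*(2712 + 815/557) = (56*(1393663/622) - 4752)*(1511399/557) = (39022564/311 - 4752)*(1511399/557) = (37544692/311)*(1511399/557) = 56745009944108/173227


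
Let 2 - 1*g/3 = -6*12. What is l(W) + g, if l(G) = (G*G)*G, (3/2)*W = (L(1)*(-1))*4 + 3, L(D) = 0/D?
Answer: 230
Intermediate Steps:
L(D) = 0
g = 222 (g = 6 - (-18)*12 = 6 - 3*(-72) = 6 + 216 = 222)
W = 2 (W = 2*((0*(-1))*4 + 3)/3 = 2*(0*4 + 3)/3 = 2*(0 + 3)/3 = (⅔)*3 = 2)
l(G) = G³ (l(G) = G²*G = G³)
l(W) + g = 2³ + 222 = 8 + 222 = 230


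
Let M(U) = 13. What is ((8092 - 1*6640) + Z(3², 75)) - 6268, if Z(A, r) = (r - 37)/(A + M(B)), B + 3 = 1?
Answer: -52957/11 ≈ -4814.3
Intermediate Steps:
B = -2 (B = -3 + 1 = -2)
Z(A, r) = (-37 + r)/(13 + A) (Z(A, r) = (r - 37)/(A + 13) = (-37 + r)/(13 + A))
((8092 - 1*6640) + Z(3², 75)) - 6268 = ((8092 - 1*6640) + (-37 + 75)/(13 + 3²)) - 6268 = ((8092 - 6640) + 38/(13 + 9)) - 6268 = (1452 + 38/22) - 6268 = (1452 + (1/22)*38) - 6268 = (1452 + 19/11) - 6268 = 15991/11 - 6268 = -52957/11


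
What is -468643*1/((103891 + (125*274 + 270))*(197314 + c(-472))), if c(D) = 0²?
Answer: -66949/3901489722 ≈ -1.7160e-5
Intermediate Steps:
c(D) = 0
-468643*1/((103891 + (125*274 + 270))*(197314 + c(-472))) = -468643*1/((103891 + (125*274 + 270))*(197314 + 0)) = -468643*1/(197314*(103891 + (34250 + 270))) = -468643*1/(197314*(103891 + 34520)) = -468643/(138411*197314) = -468643/27310428054 = -468643*1/27310428054 = -66949/3901489722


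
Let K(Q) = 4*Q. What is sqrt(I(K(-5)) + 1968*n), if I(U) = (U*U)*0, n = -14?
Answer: 4*I*sqrt(1722) ≈ 165.99*I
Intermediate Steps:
I(U) = 0 (I(U) = U**2*0 = 0)
sqrt(I(K(-5)) + 1968*n) = sqrt(0 + 1968*(-14)) = sqrt(0 - 27552) = sqrt(-27552) = 4*I*sqrt(1722)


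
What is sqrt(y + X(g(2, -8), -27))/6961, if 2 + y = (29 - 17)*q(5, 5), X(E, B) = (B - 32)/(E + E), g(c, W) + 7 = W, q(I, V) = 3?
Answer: sqrt(32370)/208830 ≈ 0.00086155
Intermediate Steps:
g(c, W) = -7 + W
X(E, B) = (-32 + B)/(2*E) (X(E, B) = (-32 + B)/((2*E)) = (-32 + B)*(1/(2*E)) = (-32 + B)/(2*E))
y = 34 (y = -2 + (29 - 17)*3 = -2 + 12*3 = -2 + 36 = 34)
sqrt(y + X(g(2, -8), -27))/6961 = sqrt(34 + (-32 - 27)/(2*(-7 - 8)))/6961 = sqrt(34 + (1/2)*(-59)/(-15))*(1/6961) = sqrt(34 + (1/2)*(-1/15)*(-59))*(1/6961) = sqrt(34 + 59/30)*(1/6961) = sqrt(1079/30)*(1/6961) = (sqrt(32370)/30)*(1/6961) = sqrt(32370)/208830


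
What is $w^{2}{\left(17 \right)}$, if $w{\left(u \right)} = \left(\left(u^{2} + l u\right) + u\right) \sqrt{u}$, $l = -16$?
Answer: $19652$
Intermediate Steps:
$w{\left(u \right)} = \sqrt{u} \left(u^{2} - 15 u\right)$ ($w{\left(u \right)} = \left(\left(u^{2} - 16 u\right) + u\right) \sqrt{u} = \left(u^{2} - 15 u\right) \sqrt{u} = \sqrt{u} \left(u^{2} - 15 u\right)$)
$w^{2}{\left(17 \right)} = \left(17^{\frac{3}{2}} \left(-15 + 17\right)\right)^{2} = \left(17 \sqrt{17} \cdot 2\right)^{2} = \left(34 \sqrt{17}\right)^{2} = 19652$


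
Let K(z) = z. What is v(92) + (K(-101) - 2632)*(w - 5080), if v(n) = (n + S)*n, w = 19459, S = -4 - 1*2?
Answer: -39289895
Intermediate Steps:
S = -6 (S = -4 - 2 = -6)
v(n) = n*(-6 + n) (v(n) = (n - 6)*n = (-6 + n)*n = n*(-6 + n))
v(92) + (K(-101) - 2632)*(w - 5080) = 92*(-6 + 92) + (-101 - 2632)*(19459 - 5080) = 92*86 - 2733*14379 = 7912 - 39297807 = -39289895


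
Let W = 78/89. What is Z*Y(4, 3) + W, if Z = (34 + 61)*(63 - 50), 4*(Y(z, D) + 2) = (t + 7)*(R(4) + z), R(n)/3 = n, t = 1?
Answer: 3297528/89 ≈ 37051.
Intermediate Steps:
R(n) = 3*n
Y(z, D) = 22 + 2*z (Y(z, D) = -2 + ((1 + 7)*(3*4 + z))/4 = -2 + (8*(12 + z))/4 = -2 + (96 + 8*z)/4 = -2 + (24 + 2*z) = 22 + 2*z)
W = 78/89 (W = 78*(1/89) = 78/89 ≈ 0.87640)
Z = 1235 (Z = 95*13 = 1235)
Z*Y(4, 3) + W = 1235*(22 + 2*4) + 78/89 = 1235*(22 + 8) + 78/89 = 1235*30 + 78/89 = 37050 + 78/89 = 3297528/89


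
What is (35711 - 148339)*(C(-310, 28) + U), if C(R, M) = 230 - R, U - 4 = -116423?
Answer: 13051220012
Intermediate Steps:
U = -116419 (U = 4 - 116423 = -116419)
(35711 - 148339)*(C(-310, 28) + U) = (35711 - 148339)*((230 - 1*(-310)) - 116419) = -112628*((230 + 310) - 116419) = -112628*(540 - 116419) = -112628*(-115879) = 13051220012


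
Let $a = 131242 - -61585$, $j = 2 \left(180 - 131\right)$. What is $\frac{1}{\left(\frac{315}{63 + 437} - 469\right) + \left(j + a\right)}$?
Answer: $\frac{100}{19245663} \approx 5.196 \cdot 10^{-6}$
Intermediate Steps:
$j = 98$ ($j = 2 \cdot 49 = 98$)
$a = 192827$ ($a = 131242 + 61585 = 192827$)
$\frac{1}{\left(\frac{315}{63 + 437} - 469\right) + \left(j + a\right)} = \frac{1}{\left(\frac{315}{63 + 437} - 469\right) + \left(98 + 192827\right)} = \frac{1}{\left(\frac{315}{500} - 469\right) + 192925} = \frac{1}{\left(315 \cdot \frac{1}{500} - 469\right) + 192925} = \frac{1}{\left(\frac{63}{100} - 469\right) + 192925} = \frac{1}{- \frac{46837}{100} + 192925} = \frac{1}{\frac{19245663}{100}} = \frac{100}{19245663}$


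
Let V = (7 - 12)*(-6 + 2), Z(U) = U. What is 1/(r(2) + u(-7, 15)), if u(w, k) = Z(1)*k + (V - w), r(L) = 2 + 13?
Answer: 1/57 ≈ 0.017544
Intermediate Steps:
V = 20 (V = -5*(-4) = 20)
r(L) = 15
u(w, k) = 20 + k - w (u(w, k) = 1*k + (20 - w) = k + (20 - w) = 20 + k - w)
1/(r(2) + u(-7, 15)) = 1/(15 + (20 + 15 - 1*(-7))) = 1/(15 + (20 + 15 + 7)) = 1/(15 + 42) = 1/57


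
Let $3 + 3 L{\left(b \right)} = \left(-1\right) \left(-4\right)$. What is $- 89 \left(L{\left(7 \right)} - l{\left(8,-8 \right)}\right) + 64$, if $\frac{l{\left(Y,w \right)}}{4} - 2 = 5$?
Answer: $\frac{7579}{3} \approx 2526.3$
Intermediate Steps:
$l{\left(Y,w \right)} = 28$ ($l{\left(Y,w \right)} = 8 + 4 \cdot 5 = 8 + 20 = 28$)
$L{\left(b \right)} = \frac{1}{3}$ ($L{\left(b \right)} = -1 + \frac{\left(-1\right) \left(-4\right)}{3} = -1 + \frac{1}{3} \cdot 4 = -1 + \frac{4}{3} = \frac{1}{3}$)
$- 89 \left(L{\left(7 \right)} - l{\left(8,-8 \right)}\right) + 64 = - 89 \left(\frac{1}{3} - 28\right) + 64 = \left(-89\right) \left(- \frac{83}{3}\right) + 64 = \frac{7387}{3} + 64 = \frac{7579}{3}$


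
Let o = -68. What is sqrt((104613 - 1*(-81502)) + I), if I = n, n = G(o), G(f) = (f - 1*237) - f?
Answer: sqrt(185878) ≈ 431.14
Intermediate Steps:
G(f) = -237 (G(f) = (f - 237) - f = (-237 + f) - f = -237)
n = -237
I = -237
sqrt((104613 - 1*(-81502)) + I) = sqrt((104613 - 1*(-81502)) - 237) = sqrt((104613 + 81502) - 237) = sqrt(186115 - 237) = sqrt(185878)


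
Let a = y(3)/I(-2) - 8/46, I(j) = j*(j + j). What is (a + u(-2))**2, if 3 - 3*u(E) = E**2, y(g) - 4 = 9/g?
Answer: 41209/304704 ≈ 0.13524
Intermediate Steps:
I(j) = 2*j**2 (I(j) = j*(2*j) = 2*j**2)
y(g) = 4 + 9/g
u(E) = 1 - E**2/3
a = 129/184 (a = (4 + 9/3)/((2*(-2)**2)) - 8/46 = (4 + 9*(1/3))/((2*4)) - 8*1/46 = (4 + 3)/8 - 4/23 = 7*(1/8) - 4/23 = 7/8 - 4/23 = 129/184 ≈ 0.70109)
(a + u(-2))**2 = (129/184 + (1 - 1/3*(-2)**2))**2 = (129/184 + (1 - 1/3*4))**2 = (129/184 + (1 - 4/3))**2 = (129/184 - 1/3)**2 = (203/552)**2 = 41209/304704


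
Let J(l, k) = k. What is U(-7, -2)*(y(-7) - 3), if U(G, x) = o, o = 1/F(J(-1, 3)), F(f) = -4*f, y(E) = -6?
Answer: ¾ ≈ 0.75000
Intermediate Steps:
o = -1/12 (o = 1/(-4*3) = 1/(-12) = -1/12 ≈ -0.083333)
U(G, x) = -1/12
U(-7, -2)*(y(-7) - 3) = -(-6 - 3)/12 = -1/12*(-9) = ¾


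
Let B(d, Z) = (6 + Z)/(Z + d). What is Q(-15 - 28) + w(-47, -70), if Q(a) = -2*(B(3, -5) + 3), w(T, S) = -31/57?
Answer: -316/57 ≈ -5.5439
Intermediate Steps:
w(T, S) = -31/57 (w(T, S) = -31*1/57 = -31/57)
B(d, Z) = (6 + Z)/(Z + d)
Q(a) = -5 (Q(a) = -2*((6 - 5)/(-5 + 3) + 3) = -2*(1/(-2) + 3) = -2*(-1/2*1 + 3) = -2*(-1/2 + 3) = -2*5/2 = -5)
Q(-15 - 28) + w(-47, -70) = -5 - 31/57 = -316/57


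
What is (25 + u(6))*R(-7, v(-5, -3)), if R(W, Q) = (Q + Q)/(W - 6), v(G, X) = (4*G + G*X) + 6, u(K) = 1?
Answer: -4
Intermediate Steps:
v(G, X) = 6 + 4*G + G*X
R(W, Q) = 2*Q/(-6 + W) (R(W, Q) = (2*Q)/(-6 + W) = 2*Q/(-6 + W))
(25 + u(6))*R(-7, v(-5, -3)) = (25 + 1)*(2*(6 + 4*(-5) - 5*(-3))/(-6 - 7)) = 26*(2*(6 - 20 + 15)/(-13)) = 26*(2*1*(-1/13)) = 26*(-2/13) = -4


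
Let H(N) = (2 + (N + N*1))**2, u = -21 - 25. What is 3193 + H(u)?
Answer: 11293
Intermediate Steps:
u = -46
H(N) = (2 + 2*N)**2 (H(N) = (2 + (N + N))**2 = (2 + 2*N)**2)
3193 + H(u) = 3193 + 4*(1 - 46)**2 = 3193 + 4*(-45)**2 = 3193 + 4*2025 = 3193 + 8100 = 11293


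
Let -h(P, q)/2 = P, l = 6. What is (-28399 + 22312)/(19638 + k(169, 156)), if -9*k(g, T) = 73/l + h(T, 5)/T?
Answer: -328698/1060391 ≈ -0.30998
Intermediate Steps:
h(P, q) = -2*P
k(g, T) = -61/54 (k(g, T) = -(73/6 + (-2*T)/T)/9 = -(73*(⅙) - 2)/9 = -(73/6 - 2)/9 = -⅑*61/6 = -61/54)
(-28399 + 22312)/(19638 + k(169, 156)) = (-28399 + 22312)/(19638 - 61/54) = -6087/1060391/54 = -6087*54/1060391 = -328698/1060391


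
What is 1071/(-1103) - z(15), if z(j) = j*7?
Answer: -116886/1103 ≈ -105.97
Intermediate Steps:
z(j) = 7*j
1071/(-1103) - z(15) = 1071/(-1103) - 7*15 = 1071*(-1/1103) - 1*105 = -1071/1103 - 105 = -116886/1103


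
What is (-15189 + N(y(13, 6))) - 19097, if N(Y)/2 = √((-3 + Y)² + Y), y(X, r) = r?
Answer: -34286 + 2*√15 ≈ -34278.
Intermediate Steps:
N(Y) = 2*√(Y + (-3 + Y)²) (N(Y) = 2*√((-3 + Y)² + Y) = 2*√(Y + (-3 + Y)²))
(-15189 + N(y(13, 6))) - 19097 = (-15189 + 2*√(6 + (-3 + 6)²)) - 19097 = (-15189 + 2*√(6 + 3²)) - 19097 = (-15189 + 2*√(6 + 9)) - 19097 = (-15189 + 2*√15) - 19097 = -34286 + 2*√15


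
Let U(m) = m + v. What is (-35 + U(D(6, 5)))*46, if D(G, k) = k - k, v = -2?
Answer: -1702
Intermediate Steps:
D(G, k) = 0
U(m) = -2 + m (U(m) = m - 2 = -2 + m)
(-35 + U(D(6, 5)))*46 = (-35 + (-2 + 0))*46 = (-35 - 2)*46 = -37*46 = -1702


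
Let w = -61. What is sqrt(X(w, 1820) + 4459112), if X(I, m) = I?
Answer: sqrt(4459051) ≈ 2111.6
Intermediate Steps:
sqrt(X(w, 1820) + 4459112) = sqrt(-61 + 4459112) = sqrt(4459051)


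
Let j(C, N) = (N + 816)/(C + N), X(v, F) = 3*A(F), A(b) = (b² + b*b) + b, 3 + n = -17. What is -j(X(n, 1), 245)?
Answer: -1061/254 ≈ -4.1772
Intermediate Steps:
n = -20 (n = -3 - 17 = -20)
A(b) = b + 2*b² (A(b) = (b² + b²) + b = 2*b² + b = b + 2*b²)
X(v, F) = 3*F*(1 + 2*F) (X(v, F) = 3*(F*(1 + 2*F)) = 3*F*(1 + 2*F))
j(C, N) = (816 + N)/(C + N)
-j(X(n, 1), 245) = -(816 + 245)/(3*1*(1 + 2*1) + 245) = -1061/(3*1*(1 + 2) + 245) = -1061/(3*1*3 + 245) = -1061/(9 + 245) = -1061/254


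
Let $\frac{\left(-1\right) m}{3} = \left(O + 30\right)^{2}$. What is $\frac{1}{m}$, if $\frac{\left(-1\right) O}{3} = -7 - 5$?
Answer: $- \frac{1}{13068} \approx -7.6523 \cdot 10^{-5}$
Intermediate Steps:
$O = 36$ ($O = - 3 \left(-7 - 5\right) = \left(-3\right) \left(-12\right) = 36$)
$m = -13068$ ($m = - 3 \left(36 + 30\right)^{2} = - 3 \cdot 66^{2} = \left(-3\right) 4356 = -13068$)
$\frac{1}{m} = \frac{1}{-13068} = - \frac{1}{13068}$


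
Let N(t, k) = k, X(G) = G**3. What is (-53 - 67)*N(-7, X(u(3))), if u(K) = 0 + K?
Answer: -3240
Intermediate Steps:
u(K) = K
(-53 - 67)*N(-7, X(u(3))) = (-53 - 67)*3**3 = -120*27 = -3240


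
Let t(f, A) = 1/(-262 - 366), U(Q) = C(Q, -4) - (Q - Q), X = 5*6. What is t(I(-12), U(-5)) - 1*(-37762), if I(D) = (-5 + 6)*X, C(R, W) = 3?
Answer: 23714535/628 ≈ 37762.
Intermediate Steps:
X = 30
U(Q) = 3 (U(Q) = 3 - (Q - Q) = 3 - 1*0 = 3 + 0 = 3)
I(D) = 30 (I(D) = (-5 + 6)*30 = 1*30 = 30)
t(f, A) = -1/628 (t(f, A) = 1/(-628) = -1/628)
t(I(-12), U(-5)) - 1*(-37762) = -1/628 - 1*(-37762) = -1/628 + 37762 = 23714535/628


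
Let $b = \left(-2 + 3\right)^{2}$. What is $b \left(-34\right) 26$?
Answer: $-884$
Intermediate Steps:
$b = 1$ ($b = 1^{2} = 1$)
$b \left(-34\right) 26 = 1 \left(-34\right) 26 = \left(-34\right) 26 = -884$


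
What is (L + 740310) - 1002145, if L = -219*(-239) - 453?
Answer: -209947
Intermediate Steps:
L = 51888 (L = 52341 - 453 = 51888)
(L + 740310) - 1002145 = (51888 + 740310) - 1002145 = 792198 - 1002145 = -209947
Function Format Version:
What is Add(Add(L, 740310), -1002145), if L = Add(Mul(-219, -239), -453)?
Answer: -209947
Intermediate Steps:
L = 51888 (L = Add(52341, -453) = 51888)
Add(Add(L, 740310), -1002145) = Add(Add(51888, 740310), -1002145) = Add(792198, -1002145) = -209947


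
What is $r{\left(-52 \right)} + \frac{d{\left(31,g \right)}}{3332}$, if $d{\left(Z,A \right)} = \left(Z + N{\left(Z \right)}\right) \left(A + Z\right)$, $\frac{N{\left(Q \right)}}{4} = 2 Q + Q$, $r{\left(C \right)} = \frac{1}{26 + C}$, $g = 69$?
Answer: $\frac{261117}{21658} \approx 12.056$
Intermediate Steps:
$N{\left(Q \right)} = 12 Q$ ($N{\left(Q \right)} = 4 \left(2 Q + Q\right) = 4 \cdot 3 Q = 12 Q$)
$d{\left(Z,A \right)} = 13 Z \left(A + Z\right)$ ($d{\left(Z,A \right)} = \left(Z + 12 Z\right) \left(A + Z\right) = 13 Z \left(A + Z\right)$)
$r{\left(-52 \right)} + \frac{d{\left(31,g \right)}}{3332} = \frac{1}{26 - 52} + \frac{13 \cdot 31 \left(69 + 31\right)}{3332} = \frac{1}{-26} + 13 \cdot 31 \cdot 100 \cdot \frac{1}{3332} = - \frac{1}{26} + 40300 \cdot \frac{1}{3332} = - \frac{1}{26} + \frac{10075}{833} = \frac{261117}{21658}$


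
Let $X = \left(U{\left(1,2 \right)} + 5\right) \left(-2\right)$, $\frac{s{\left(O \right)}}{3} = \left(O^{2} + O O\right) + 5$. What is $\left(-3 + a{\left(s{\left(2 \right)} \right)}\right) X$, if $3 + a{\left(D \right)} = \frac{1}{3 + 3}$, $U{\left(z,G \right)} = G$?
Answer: $\frac{245}{3} \approx 81.667$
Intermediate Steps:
$s{\left(O \right)} = 15 + 6 O^{2}$ ($s{\left(O \right)} = 3 \left(\left(O^{2} + O O\right) + 5\right) = 3 \left(\left(O^{2} + O^{2}\right) + 5\right) = 3 \left(2 O^{2} + 5\right) = 3 \left(5 + 2 O^{2}\right) = 15 + 6 O^{2}$)
$a{\left(D \right)} = - \frac{17}{6}$ ($a{\left(D \right)} = -3 + \frac{1}{3 + 3} = -3 + \frac{1}{6} = - \frac{17}{6}$)
$X = -14$ ($X = \left(2 + 5\right) \left(-2\right) = 7 \left(-2\right) = -14$)
$\left(-3 + a{\left(s{\left(2 \right)} \right)}\right) X = \left(-3 - \frac{17}{6}\right) \left(-14\right) = \left(- \frac{35}{6}\right) \left(-14\right) = \frac{245}{3}$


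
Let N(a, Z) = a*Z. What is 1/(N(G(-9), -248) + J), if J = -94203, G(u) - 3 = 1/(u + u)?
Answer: -9/854399 ≈ -1.0534e-5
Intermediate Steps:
G(u) = 3 + 1/(2*u) (G(u) = 3 + 1/(u + u) = 3 + 1/(2*u))
N(a, Z) = Z*a
1/(N(G(-9), -248) + J) = 1/(-248*(3 + (1/2)/(-9)) - 94203) = 1/(-248*(3 + (1/2)*(-1/9)) - 94203) = 1/(-248*(3 - 1/18) - 94203) = 1/(-248*53/18 - 94203) = 1/(-6572/9 - 94203) = 1/(-854399/9) = -9/854399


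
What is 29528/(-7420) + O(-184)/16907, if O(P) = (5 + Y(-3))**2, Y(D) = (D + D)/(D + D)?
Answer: -2353598/591745 ≈ -3.9774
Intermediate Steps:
Y(D) = 1 (Y(D) = (2*D)/((2*D)) = (2*D)*(1/(2*D)) = 1)
O(P) = 36 (O(P) = (5 + 1)**2 = 6**2 = 36)
29528/(-7420) + O(-184)/16907 = 29528/(-7420) + 36/16907 = 29528*(-1/7420) + 36*(1/16907) = -7382/1855 + 36/16907 = -2353598/591745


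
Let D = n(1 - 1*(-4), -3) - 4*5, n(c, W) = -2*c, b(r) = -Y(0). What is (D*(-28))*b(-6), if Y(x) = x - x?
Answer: 0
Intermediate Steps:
Y(x) = 0
b(r) = 0 (b(r) = -1*0 = 0)
D = -30 (D = -2*(1 - 1*(-4)) - 4*5 = -2*(1 + 4) - 20 = -2*5 - 20 = -10 - 20 = -30)
(D*(-28))*b(-6) = -30*(-28)*0 = 840*0 = 0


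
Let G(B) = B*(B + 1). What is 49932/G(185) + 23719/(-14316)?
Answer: -16890713/82102260 ≈ -0.20573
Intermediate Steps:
G(B) = B*(1 + B)
49932/G(185) + 23719/(-14316) = 49932/((185*(1 + 185))) + 23719/(-14316) = 49932/((185*186)) + 23719*(-1/14316) = 49932/34410 - 23719/14316 = 49932*(1/34410) - 23719/14316 = 8322/5735 - 23719/14316 = -16890713/82102260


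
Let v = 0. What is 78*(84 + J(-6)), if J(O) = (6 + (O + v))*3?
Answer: 6552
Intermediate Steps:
J(O) = 18 + 3*O (J(O) = (6 + (O + 0))*3 = (6 + O)*3 = 18 + 3*O)
78*(84 + J(-6)) = 78*(84 + (18 + 3*(-6))) = 78*(84 + (18 - 18)) = 78*(84 + 0) = 78*84 = 6552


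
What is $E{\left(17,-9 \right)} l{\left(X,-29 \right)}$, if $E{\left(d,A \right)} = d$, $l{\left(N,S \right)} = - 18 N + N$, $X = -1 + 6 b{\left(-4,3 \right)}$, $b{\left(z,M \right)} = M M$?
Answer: $-15317$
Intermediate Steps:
$b{\left(z,M \right)} = M^{2}$
$X = 53$ ($X = -1 + 6 \cdot 3^{2} = -1 + 6 \cdot 9 = -1 + 54 = 53$)
$l{\left(N,S \right)} = - 17 N$
$E{\left(17,-9 \right)} l{\left(X,-29 \right)} = 17 \left(\left(-17\right) 53\right) = 17 \left(-901\right) = -15317$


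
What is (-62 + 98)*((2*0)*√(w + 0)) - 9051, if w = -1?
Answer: -9051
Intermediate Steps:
(-62 + 98)*((2*0)*√(w + 0)) - 9051 = (-62 + 98)*((2*0)*√(-1 + 0)) - 9051 = 36*(0*√(-1)) - 9051 = 36*(0*I) - 9051 = 36*0 - 9051 = 0 - 9051 = -9051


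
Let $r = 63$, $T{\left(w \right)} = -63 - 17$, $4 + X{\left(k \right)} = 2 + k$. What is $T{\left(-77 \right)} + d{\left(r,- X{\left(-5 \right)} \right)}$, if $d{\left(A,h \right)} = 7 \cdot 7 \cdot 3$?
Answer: $67$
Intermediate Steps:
$X{\left(k \right)} = -2 + k$ ($X{\left(k \right)} = -4 + \left(2 + k\right) = -2 + k$)
$T{\left(w \right)} = -80$
$d{\left(A,h \right)} = 147$ ($d{\left(A,h \right)} = 49 \cdot 3 = 147$)
$T{\left(-77 \right)} + d{\left(r,- X{\left(-5 \right)} \right)} = -80 + 147 = 67$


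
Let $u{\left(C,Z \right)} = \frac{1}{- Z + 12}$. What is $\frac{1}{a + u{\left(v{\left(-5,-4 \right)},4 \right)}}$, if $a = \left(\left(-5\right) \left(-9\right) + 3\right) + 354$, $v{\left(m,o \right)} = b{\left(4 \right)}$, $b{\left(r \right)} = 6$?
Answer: $\frac{8}{3217} \approx 0.0024868$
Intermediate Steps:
$v{\left(m,o \right)} = 6$
$a = 402$ ($a = \left(45 + 3\right) + 354 = 48 + 354 = 402$)
$u{\left(C,Z \right)} = \frac{1}{12 - Z}$
$\frac{1}{a + u{\left(v{\left(-5,-4 \right)},4 \right)}} = \frac{1}{402 - \frac{1}{-12 + 4}} = \frac{1}{402 - \frac{1}{-8}} = \frac{1}{402 - - \frac{1}{8}} = \frac{1}{402 + \frac{1}{8}} = \frac{1}{\frac{3217}{8}} = \frac{8}{3217}$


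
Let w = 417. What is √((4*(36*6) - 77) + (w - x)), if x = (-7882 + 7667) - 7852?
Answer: √9271 ≈ 96.286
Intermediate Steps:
x = -8067 (x = -215 - 7852 = -8067)
√((4*(36*6) - 77) + (w - x)) = √((4*(36*6) - 77) + (417 - 1*(-8067))) = √((4*216 - 77) + (417 + 8067)) = √((864 - 77) + 8484) = √(787 + 8484) = √9271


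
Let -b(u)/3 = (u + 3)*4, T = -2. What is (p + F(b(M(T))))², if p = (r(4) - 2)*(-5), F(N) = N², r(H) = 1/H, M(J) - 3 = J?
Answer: 85581001/16 ≈ 5.3488e+6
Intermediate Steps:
M(J) = 3 + J
b(u) = -36 - 12*u (b(u) = -3*(u + 3)*4 = -3*(3 + u)*4 = -3*(12 + 4*u) = -36 - 12*u)
p = 35/4 (p = (1/4 - 2)*(-5) = (¼ - 2)*(-5) = -7/4*(-5) = 35/4 ≈ 8.7500)
(p + F(b(M(T))))² = (35/4 + (-36 - 12*(3 - 2))²)² = (35/4 + (-36 - 12*1)²)² = (35/4 + (-36 - 12)²)² = (35/4 + (-48)²)² = (35/4 + 2304)² = (9251/4)² = 85581001/16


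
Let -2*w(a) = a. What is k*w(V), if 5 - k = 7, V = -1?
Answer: -1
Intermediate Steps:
w(a) = -a/2
k = -2 (k = 5 - 1*7 = 5 - 7 = -2)
k*w(V) = -(-1)*(-1) = -2*½ = -1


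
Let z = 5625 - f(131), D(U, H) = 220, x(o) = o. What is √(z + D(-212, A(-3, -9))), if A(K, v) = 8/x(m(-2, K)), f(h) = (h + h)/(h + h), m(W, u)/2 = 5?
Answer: 2*√1461 ≈ 76.446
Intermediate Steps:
m(W, u) = 10 (m(W, u) = 2*5 = 10)
f(h) = 1 (f(h) = (2*h)/((2*h)) = (2*h)*(1/(2*h)) = 1)
A(K, v) = ⅘ (A(K, v) = 8/10 = 8*(⅒) = ⅘)
z = 5624 (z = 5625 - 1*1 = 5625 - 1 = 5624)
√(z + D(-212, A(-3, -9))) = √(5624 + 220) = √5844 = 2*√1461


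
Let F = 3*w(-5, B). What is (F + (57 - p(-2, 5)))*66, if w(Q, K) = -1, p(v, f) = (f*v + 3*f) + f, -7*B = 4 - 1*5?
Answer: 2904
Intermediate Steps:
B = ⅐ (B = -(4 - 1*5)/7 = -(4 - 5)/7 = -⅐*(-1) = ⅐ ≈ 0.14286)
p(v, f) = 4*f + f*v (p(v, f) = (3*f + f*v) + f = 4*f + f*v)
F = -3 (F = 3*(-1) = -3)
(F + (57 - p(-2, 5)))*66 = (-3 + (57 - 5*(4 - 2)))*66 = (-3 + (57 - 5*2))*66 = (-3 + (57 - 1*10))*66 = (-3 + (57 - 10))*66 = (-3 + 47)*66 = 44*66 = 2904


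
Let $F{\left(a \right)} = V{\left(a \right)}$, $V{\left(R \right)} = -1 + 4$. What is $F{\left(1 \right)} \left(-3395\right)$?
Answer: $-10185$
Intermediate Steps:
$V{\left(R \right)} = 3$
$F{\left(a \right)} = 3$
$F{\left(1 \right)} \left(-3395\right) = 3 \left(-3395\right) = -10185$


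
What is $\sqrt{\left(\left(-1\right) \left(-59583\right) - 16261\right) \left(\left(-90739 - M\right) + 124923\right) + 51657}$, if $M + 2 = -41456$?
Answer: $3 \sqrt{364112709} \approx 57245.0$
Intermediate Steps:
$M = -41458$ ($M = -2 - 41456 = -41458$)
$\sqrt{\left(\left(-1\right) \left(-59583\right) - 16261\right) \left(\left(-90739 - M\right) + 124923\right) + 51657} = \sqrt{\left(\left(-1\right) \left(-59583\right) - 16261\right) \left(\left(-90739 - -41458\right) + 124923\right) + 51657} = \sqrt{\left(59583 - 16261\right) \left(\left(-90739 + 41458\right) + 124923\right) + 51657} = \sqrt{43322 \left(-49281 + 124923\right) + 51657} = \sqrt{43322 \cdot 75642 + 51657} = \sqrt{3276962724 + 51657} = \sqrt{3277014381} = 3 \sqrt{364112709}$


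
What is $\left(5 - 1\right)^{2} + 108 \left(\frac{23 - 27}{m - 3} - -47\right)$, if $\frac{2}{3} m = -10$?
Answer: $5116$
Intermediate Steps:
$m = -15$ ($m = \frac{3}{2} \left(-10\right) = -15$)
$\left(5 - 1\right)^{2} + 108 \left(\frac{23 - 27}{m - 3} - -47\right) = \left(5 - 1\right)^{2} + 108 \left(\frac{23 - 27}{-15 - 3} - -47\right) = 4^{2} + 108 \left(- \frac{4}{-18} + 47\right) = 16 + 108 \left(\left(-4\right) \left(- \frac{1}{18}\right) + 47\right) = 16 + 108 \left(\frac{2}{9} + 47\right) = 16 + 108 \cdot \frac{425}{9} = 16 + 5100 = 5116$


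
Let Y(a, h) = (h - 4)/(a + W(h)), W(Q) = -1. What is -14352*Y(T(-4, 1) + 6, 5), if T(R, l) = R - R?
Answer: -14352/5 ≈ -2870.4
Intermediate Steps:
T(R, l) = 0
Y(a, h) = (-4 + h)/(-1 + a) (Y(a, h) = (h - 4)/(a - 1) = (-4 + h)/(-1 + a))
-14352*Y(T(-4, 1) + 6, 5) = -14352*(-4 + 5)/(-1 + (0 + 6)) = -14352/(-1 + 6) = -14352/5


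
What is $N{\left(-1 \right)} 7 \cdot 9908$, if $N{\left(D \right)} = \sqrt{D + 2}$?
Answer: $69356$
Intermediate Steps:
$N{\left(D \right)} = \sqrt{2 + D}$
$N{\left(-1 \right)} 7 \cdot 9908 = \sqrt{2 - 1} \cdot 7 \cdot 9908 = \sqrt{1} \cdot 69356 = 1 \cdot 69356 = 69356$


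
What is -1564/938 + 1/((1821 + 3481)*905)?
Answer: -3752277951/2250407390 ≈ -1.6674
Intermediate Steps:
-1564/938 + 1/((1821 + 3481)*905) = -1564*1/938 + (1/905)/5302 = -782/469 + (1/5302)*(1/905) = -782/469 + 1/4798310 = -3752277951/2250407390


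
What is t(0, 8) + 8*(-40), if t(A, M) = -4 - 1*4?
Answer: -328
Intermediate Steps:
t(A, M) = -8 (t(A, M) = -4 - 4 = -8)
t(0, 8) + 8*(-40) = -8 + 8*(-40) = -8 - 320 = -328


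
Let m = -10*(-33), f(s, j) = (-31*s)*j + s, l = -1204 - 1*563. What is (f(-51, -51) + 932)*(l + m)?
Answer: 114600750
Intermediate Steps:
l = -1767 (l = -1204 - 563 = -1767)
f(s, j) = s - 31*j*s (f(s, j) = -31*j*s + s = s - 31*j*s)
m = 330
(f(-51, -51) + 932)*(l + m) = (-51*(1 - 31*(-51)) + 932)*(-1767 + 330) = (-51*(1 + 1581) + 932)*(-1437) = (-51*1582 + 932)*(-1437) = (-80682 + 932)*(-1437) = -79750*(-1437) = 114600750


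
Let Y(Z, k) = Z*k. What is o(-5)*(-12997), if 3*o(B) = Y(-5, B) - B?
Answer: -129970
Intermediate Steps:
o(B) = -2*B (o(B) = (-5*B - B)/3 = (-6*B)/3 = -2*B)
o(-5)*(-12997) = -2*(-5)*(-12997) = 10*(-12997) = -129970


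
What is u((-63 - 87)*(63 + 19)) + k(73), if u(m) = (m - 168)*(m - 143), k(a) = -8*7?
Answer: 155139268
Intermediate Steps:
k(a) = -56
u(m) = (-168 + m)*(-143 + m)
u((-63 - 87)*(63 + 19)) + k(73) = (24024 + ((-63 - 87)*(63 + 19))² - 311*(-63 - 87)*(63 + 19)) - 56 = (24024 + (-150*82)² - (-46650)*82) - 56 = (24024 + (-12300)² - 311*(-12300)) - 56 = (24024 + 151290000 + 3825300) - 56 = 155139324 - 56 = 155139268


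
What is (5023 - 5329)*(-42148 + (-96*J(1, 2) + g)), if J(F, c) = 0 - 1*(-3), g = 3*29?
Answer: 12958794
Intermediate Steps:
g = 87
J(F, c) = 3 (J(F, c) = 0 + 3 = 3)
(5023 - 5329)*(-42148 + (-96*J(1, 2) + g)) = (5023 - 5329)*(-42148 + (-96*3 + 87)) = -306*(-42148 + (-288 + 87)) = -306*(-42148 - 201) = -306*(-42349) = 12958794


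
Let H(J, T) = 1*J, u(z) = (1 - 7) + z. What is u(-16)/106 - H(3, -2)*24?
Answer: -3827/53 ≈ -72.208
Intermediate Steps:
u(z) = -6 + z
H(J, T) = J
u(-16)/106 - H(3, -2)*24 = (-6 - 16)/106 - 3*24 = -22*1/106 - 1*72 = -11/53 - 72 = -3827/53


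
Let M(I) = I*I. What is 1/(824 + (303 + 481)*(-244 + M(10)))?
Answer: -1/112072 ≈ -8.9228e-6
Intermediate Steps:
M(I) = I²
1/(824 + (303 + 481)*(-244 + M(10))) = 1/(824 + (303 + 481)*(-244 + 10²)) = 1/(824 + 784*(-244 + 100)) = 1/(824 + 784*(-144)) = 1/(824 - 112896) = 1/(-112072) = -1/112072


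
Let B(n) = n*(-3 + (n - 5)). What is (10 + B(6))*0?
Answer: 0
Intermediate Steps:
B(n) = n*(-8 + n) (B(n) = n*(-3 + (-5 + n)) = n*(-8 + n))
(10 + B(6))*0 = (10 + 6*(-8 + 6))*0 = (10 + 6*(-2))*0 = (10 - 12)*0 = -2*0 = 0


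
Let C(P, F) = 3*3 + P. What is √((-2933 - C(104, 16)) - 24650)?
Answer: 4*I*√1731 ≈ 166.42*I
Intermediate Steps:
C(P, F) = 9 + P
√((-2933 - C(104, 16)) - 24650) = √((-2933 - (9 + 104)) - 24650) = √((-2933 - 1*113) - 24650) = √((-2933 - 113) - 24650) = √(-3046 - 24650) = √(-27696) = 4*I*√1731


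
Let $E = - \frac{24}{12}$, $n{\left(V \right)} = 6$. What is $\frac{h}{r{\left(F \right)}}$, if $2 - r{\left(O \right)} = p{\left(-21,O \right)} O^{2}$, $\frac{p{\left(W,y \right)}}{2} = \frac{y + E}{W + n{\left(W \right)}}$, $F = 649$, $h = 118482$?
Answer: $\frac{888615}{272517062} \approx 0.0032608$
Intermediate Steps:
$E = -2$ ($E = \left(-24\right) \frac{1}{12} = -2$)
$p{\left(W,y \right)} = \frac{2 \left(-2 + y\right)}{6 + W}$ ($p{\left(W,y \right)} = 2 \frac{y - 2}{W + 6} = 2 \frac{-2 + y}{6 + W} = \frac{2 \left(-2 + y\right)}{6 + W}$)
$r{\left(O \right)} = 2 - O^{2} \left(\frac{4}{15} - \frac{2 O}{15}\right)$ ($r{\left(O \right)} = 2 - \frac{2 \left(-2 + O\right)}{6 - 21} O^{2} = 2 - \frac{2 \left(-2 + O\right)}{-15} O^{2} = 2 - 2 \left(- \frac{1}{15}\right) \left(-2 + O\right) O^{2} = 2 - \left(\frac{4}{15} - \frac{2 O}{15}\right) O^{2} = 2 - O^{2} \left(\frac{4}{15} - \frac{2 O}{15}\right)$)
$\frac{h}{r{\left(F \right)}} = \frac{118482}{2 + \frac{2 \cdot 649^{2} \left(-2 + 649\right)}{15}} = \frac{118482}{2 + \frac{2}{15} \cdot 421201 \cdot 647} = \frac{118482}{2 + \frac{545034094}{15}} = \frac{118482}{\frac{545034124}{15}} = 118482 \cdot \frac{15}{545034124} = \frac{888615}{272517062}$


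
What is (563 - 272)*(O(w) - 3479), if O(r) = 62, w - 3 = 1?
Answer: -994347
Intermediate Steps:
w = 4 (w = 3 + 1 = 4)
(563 - 272)*(O(w) - 3479) = (563 - 272)*(62 - 3479) = 291*(-3417) = -994347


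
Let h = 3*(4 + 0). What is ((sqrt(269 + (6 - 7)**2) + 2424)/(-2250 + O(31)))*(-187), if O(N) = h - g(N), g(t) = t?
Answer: 453288/2269 + 561*sqrt(30)/2269 ≈ 201.13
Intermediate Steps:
h = 12 (h = 3*4 = 12)
O(N) = 12 - N
((sqrt(269 + (6 - 7)**2) + 2424)/(-2250 + O(31)))*(-187) = ((sqrt(269 + (6 - 7)**2) + 2424)/(-2250 + (12 - 1*31)))*(-187) = ((sqrt(269 + (-1)**2) + 2424)/(-2250 + (12 - 31)))*(-187) = ((sqrt(269 + 1) + 2424)/(-2250 - 19))*(-187) = ((sqrt(270) + 2424)/(-2269))*(-187) = ((3*sqrt(30) + 2424)*(-1/2269))*(-187) = ((2424 + 3*sqrt(30))*(-1/2269))*(-187) = (-2424/2269 - 3*sqrt(30)/2269)*(-187) = 453288/2269 + 561*sqrt(30)/2269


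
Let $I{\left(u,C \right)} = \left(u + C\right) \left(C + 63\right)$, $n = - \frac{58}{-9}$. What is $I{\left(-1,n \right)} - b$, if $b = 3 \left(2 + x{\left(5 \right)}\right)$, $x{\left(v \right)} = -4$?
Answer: $\frac{31111}{81} \approx 384.09$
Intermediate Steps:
$n = \frac{58}{9}$ ($n = \left(-58\right) \left(- \frac{1}{9}\right) = \frac{58}{9} \approx 6.4444$)
$b = -6$ ($b = 3 \left(2 - 4\right) = 3 \left(-2\right) = -6$)
$I{\left(u,C \right)} = \left(63 + C\right) \left(C + u\right)$ ($I{\left(u,C \right)} = \left(C + u\right) \left(63 + C\right) = \left(63 + C\right) \left(C + u\right)$)
$I{\left(-1,n \right)} - b = \left(\left(\frac{58}{9}\right)^{2} + 63 \cdot \frac{58}{9} + 63 \left(-1\right) + \frac{58}{9} \left(-1\right)\right) - -6 = \left(\frac{3364}{81} + 406 - 63 - \frac{58}{9}\right) + 6 = \frac{30625}{81} + 6 = \frac{31111}{81}$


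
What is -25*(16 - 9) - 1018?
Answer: -1193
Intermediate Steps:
-25*(16 - 9) - 1018 = -25*7 - 1018 = -175 - 1018 = -1193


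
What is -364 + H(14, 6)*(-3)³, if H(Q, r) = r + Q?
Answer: -904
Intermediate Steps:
H(Q, r) = Q + r
-364 + H(14, 6)*(-3)³ = -364 + (14 + 6)*(-3)³ = -364 + 20*(-27) = -364 - 540 = -904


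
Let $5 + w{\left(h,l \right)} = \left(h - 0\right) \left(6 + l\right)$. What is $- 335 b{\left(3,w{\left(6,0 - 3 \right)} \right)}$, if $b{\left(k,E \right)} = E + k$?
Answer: $-5360$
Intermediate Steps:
$w{\left(h,l \right)} = -5 + h \left(6 + l\right)$ ($w{\left(h,l \right)} = -5 + \left(h - 0\right) \left(6 + l\right) = -5 + \left(h + 0\right) \left(6 + l\right) = -5 + h \left(6 + l\right)$)
$- 335 b{\left(3,w{\left(6,0 - 3 \right)} \right)} = - 335 \left(\left(-5 + 6 \cdot 6 + 6 \left(0 - 3\right)\right) + 3\right) = - 335 \left(\left(-5 + 36 + 6 \left(0 - 3\right)\right) + 3\right) = - 335 \left(\left(-5 + 36 + 6 \left(-3\right)\right) + 3\right) = - 335 \left(\left(-5 + 36 - 18\right) + 3\right) = - 335 \left(13 + 3\right) = \left(-335\right) 16 = -5360$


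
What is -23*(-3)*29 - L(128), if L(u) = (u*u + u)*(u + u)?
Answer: -4225071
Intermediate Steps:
L(u) = 2*u*(u + u²) (L(u) = (u² + u)*(2*u) = (u + u²)*(2*u) = 2*u*(u + u²))
-23*(-3)*29 - L(128) = -23*(-3)*29 - 2*128²*(1 + 128) = -23*(-3)*29 - 2*16384*129 = 69*29 - 1*4227072 = 2001 - 4227072 = -4225071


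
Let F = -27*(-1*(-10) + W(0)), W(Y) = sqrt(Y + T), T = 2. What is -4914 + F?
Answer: -5184 - 27*sqrt(2) ≈ -5222.2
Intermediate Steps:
W(Y) = sqrt(2 + Y) (W(Y) = sqrt(Y + 2) = sqrt(2 + Y))
F = -270 - 27*sqrt(2) (F = -27*(-1*(-10) + sqrt(2 + 0)) = -27*(10 + sqrt(2)) = -270 - 27*sqrt(2) ≈ -308.18)
-4914 + F = -4914 + (-270 - 27*sqrt(2)) = -5184 - 27*sqrt(2)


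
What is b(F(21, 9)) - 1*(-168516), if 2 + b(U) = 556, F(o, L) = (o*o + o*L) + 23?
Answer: 169070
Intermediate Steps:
F(o, L) = 23 + o**2 + L*o (F(o, L) = (o**2 + L*o) + 23 = 23 + o**2 + L*o)
b(U) = 554 (b(U) = -2 + 556 = 554)
b(F(21, 9)) - 1*(-168516) = 554 - 1*(-168516) = 554 + 168516 = 169070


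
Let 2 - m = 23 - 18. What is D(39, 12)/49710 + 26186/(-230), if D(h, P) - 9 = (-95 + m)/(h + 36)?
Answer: -9762782179/85749750 ≈ -113.85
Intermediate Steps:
m = -3 (m = 2 - (23 - 18) = 2 - 1*5 = 2 - 5 = -3)
D(h, P) = 9 - 98/(36 + h) (D(h, P) = 9 + (-95 - 3)/(h + 36) = 9 - 98/(36 + h))
D(39, 12)/49710 + 26186/(-230) = ((226 + 9*39)/(36 + 39))/49710 + 26186/(-230) = ((226 + 351)/75)*(1/49710) + 26186*(-1/230) = ((1/75)*577)*(1/49710) - 13093/115 = (577/75)*(1/49710) - 13093/115 = 577/3728250 - 13093/115 = -9762782179/85749750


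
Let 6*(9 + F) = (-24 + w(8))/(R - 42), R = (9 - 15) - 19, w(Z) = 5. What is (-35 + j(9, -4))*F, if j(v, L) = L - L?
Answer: 125965/402 ≈ 313.35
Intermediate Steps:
j(v, L) = 0
R = -25 (R = -6 - 19 = -25)
F = -3599/402 (F = -9 + ((-24 + 5)/(-25 - 42))/6 = -9 + (-19/(-67))/6 = -9 + (-19*(-1/67))/6 = -9 + (1/6)*(19/67) = -9 + 19/402 = -3599/402 ≈ -8.9527)
(-35 + j(9, -4))*F = (-35 + 0)*(-3599/402) = -35*(-3599/402) = 125965/402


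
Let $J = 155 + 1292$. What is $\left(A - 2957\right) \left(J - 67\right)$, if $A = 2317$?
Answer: $-883200$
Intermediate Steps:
$J = 1447$
$\left(A - 2957\right) \left(J - 67\right) = \left(2317 - 2957\right) \left(1447 - 67\right) = \left(-640\right) 1380 = -883200$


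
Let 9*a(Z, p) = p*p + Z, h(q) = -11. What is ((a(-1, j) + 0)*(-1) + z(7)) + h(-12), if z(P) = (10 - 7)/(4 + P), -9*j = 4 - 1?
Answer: -9470/891 ≈ -10.629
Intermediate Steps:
j = -⅓ (j = -(4 - 1)/9 = -⅑*3 = -⅓ ≈ -0.33333)
a(Z, p) = Z/9 + p²/9 (a(Z, p) = (p*p + Z)/9 = (p² + Z)/9 = (Z + p²)/9 = Z/9 + p²/9)
z(P) = 3/(4 + P)
((a(-1, j) + 0)*(-1) + z(7)) + h(-12) = ((((⅑)*(-1) + (-⅓)²/9) + 0)*(-1) + 3/(4 + 7)) - 11 = (((-⅑ + (⅑)*(⅑)) + 0)*(-1) + 3/11) - 11 = (((-⅑ + 1/81) + 0)*(-1) + 3*(1/11)) - 11 = ((-8/81 + 0)*(-1) + 3/11) - 11 = (-8/81*(-1) + 3/11) - 11 = (8/81 + 3/11) - 11 = 331/891 - 11 = -9470/891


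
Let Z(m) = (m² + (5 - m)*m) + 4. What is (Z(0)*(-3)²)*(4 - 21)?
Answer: -612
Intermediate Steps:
Z(m) = 4 + m² + m*(5 - m) (Z(m) = (m² + m*(5 - m)) + 4 = 4 + m² + m*(5 - m))
(Z(0)*(-3)²)*(4 - 21) = ((4 + 5*0)*(-3)²)*(4 - 21) = ((4 + 0)*9)*(-17) = (4*9)*(-17) = 36*(-17) = -612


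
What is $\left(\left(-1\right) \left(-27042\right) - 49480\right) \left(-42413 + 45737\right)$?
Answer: $-74583912$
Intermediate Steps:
$\left(\left(-1\right) \left(-27042\right) - 49480\right) \left(-42413 + 45737\right) = \left(27042 - 49480\right) 3324 = \left(-22438\right) 3324 = -74583912$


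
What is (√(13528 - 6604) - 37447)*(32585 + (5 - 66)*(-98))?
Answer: -1444068661 + 77126*√1731 ≈ -1.4409e+9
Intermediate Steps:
(√(13528 - 6604) - 37447)*(32585 + (5 - 66)*(-98)) = (√6924 - 37447)*(32585 - 61*(-98)) = (2*√1731 - 37447)*(32585 + 5978) = (-37447 + 2*√1731)*38563 = -1444068661 + 77126*√1731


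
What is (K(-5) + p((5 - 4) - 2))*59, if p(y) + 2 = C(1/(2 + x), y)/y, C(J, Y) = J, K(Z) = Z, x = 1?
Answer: -1298/3 ≈ -432.67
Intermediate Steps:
p(y) = -2 + 1/(3*y) (p(y) = -2 + 1/((2 + 1)*y) = -2 + 1/(3*y))
(K(-5) + p((5 - 4) - 2))*59 = (-5 + (-2 + 1/(3*((5 - 4) - 2))))*59 = (-5 + (-2 + 1/(3*(1 - 2))))*59 = (-5 + (-2 + (1/3)/(-1)))*59 = (-5 + (-2 + (1/3)*(-1)))*59 = (-5 + (-2 - 1/3))*59 = (-5 - 7/3)*59 = -22/3*59 = -1298/3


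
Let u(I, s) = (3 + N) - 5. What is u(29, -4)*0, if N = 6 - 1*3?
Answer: 0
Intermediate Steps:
N = 3 (N = 6 - 3 = 3)
u(I, s) = 1 (u(I, s) = (3 + 3) - 5 = 6 - 5 = 1)
u(29, -4)*0 = 1*0 = 0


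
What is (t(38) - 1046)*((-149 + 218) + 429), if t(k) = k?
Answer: -501984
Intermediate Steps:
(t(38) - 1046)*((-149 + 218) + 429) = (38 - 1046)*((-149 + 218) + 429) = -1008*(69 + 429) = -1008*498 = -501984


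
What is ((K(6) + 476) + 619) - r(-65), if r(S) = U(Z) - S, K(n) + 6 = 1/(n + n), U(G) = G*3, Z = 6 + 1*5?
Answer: 11893/12 ≈ 991.08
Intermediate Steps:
Z = 11 (Z = 6 + 5 = 11)
U(G) = 3*G
K(n) = -6 + 1/(2*n) (K(n) = -6 + 1/(n + n) = -6 + 1/(2*n))
r(S) = 33 - S (r(S) = 3*11 - S = 33 - S)
((K(6) + 476) + 619) - r(-65) = (((-6 + (½)/6) + 476) + 619) - (33 - 1*(-65)) = (((-6 + (½)*(⅙)) + 476) + 619) - (33 + 65) = (((-6 + 1/12) + 476) + 619) - 1*98 = ((-71/12 + 476) + 619) - 98 = (5641/12 + 619) - 98 = 13069/12 - 98 = 11893/12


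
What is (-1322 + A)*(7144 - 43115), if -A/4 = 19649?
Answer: 2874730378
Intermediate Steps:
A = -78596 (A = -4*19649 = -78596)
(-1322 + A)*(7144 - 43115) = (-1322 - 78596)*(7144 - 43115) = -79918*(-35971) = 2874730378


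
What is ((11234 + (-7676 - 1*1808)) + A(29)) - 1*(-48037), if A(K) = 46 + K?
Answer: 49862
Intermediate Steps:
((11234 + (-7676 - 1*1808)) + A(29)) - 1*(-48037) = ((11234 + (-7676 - 1*1808)) + (46 + 29)) - 1*(-48037) = ((11234 + (-7676 - 1808)) + 75) + 48037 = ((11234 - 9484) + 75) + 48037 = (1750 + 75) + 48037 = 1825 + 48037 = 49862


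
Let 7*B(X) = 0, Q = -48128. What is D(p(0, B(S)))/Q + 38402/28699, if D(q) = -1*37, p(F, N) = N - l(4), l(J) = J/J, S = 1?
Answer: 1849273319/1381225472 ≈ 1.3389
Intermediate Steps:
B(X) = 0 (B(X) = (⅐)*0 = 0)
l(J) = 1
p(F, N) = -1 + N (p(F, N) = N - 1*1 = N - 1 = -1 + N)
D(q) = -37
D(p(0, B(S)))/Q + 38402/28699 = -37/(-48128) + 38402/28699 = -37*(-1/48128) + 38402*(1/28699) = 37/48128 + 38402/28699 = 1849273319/1381225472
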